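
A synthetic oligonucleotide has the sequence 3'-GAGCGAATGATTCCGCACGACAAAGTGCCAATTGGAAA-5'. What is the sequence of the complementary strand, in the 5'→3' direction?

5'-CTCGCTTACTAAGGCGTGCTGTTTCACGGTTAACCTTT-3'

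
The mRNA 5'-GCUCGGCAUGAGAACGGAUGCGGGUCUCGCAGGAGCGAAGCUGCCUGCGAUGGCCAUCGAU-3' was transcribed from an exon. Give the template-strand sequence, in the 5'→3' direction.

5'-ATCGATGGCCATCGCAGGCAGCTTCGCTCCTGCGAGACCCGCATCCGTTCTCATGCCGAGC-3'

Replace U with T to get the coding DNA strand: GCTCGGCATGAGAACGGATGCGGGTCTCGCAGGAGCGAAGCTGCCTGCGATGGCCATCGAT. The template strand is its reverse complement (complement CGAGCCGTACTCTTGCCTACGCCCAGAGCGTCCTCGCTTCGACGGACGCTACCGGTAGCTA, then reverse).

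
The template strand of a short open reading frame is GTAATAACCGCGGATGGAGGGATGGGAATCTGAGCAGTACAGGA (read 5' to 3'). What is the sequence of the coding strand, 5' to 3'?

The coding strand is complementary and antiparallel to the template: take the complement (A↔T, G↔C) and reverse.

5'-TCCTGTACTGCTCAGATTCCCATCCCTCCATCCGCGGTTATTAC-3'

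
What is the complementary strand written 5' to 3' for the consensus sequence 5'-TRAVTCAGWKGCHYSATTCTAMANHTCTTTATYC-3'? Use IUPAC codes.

Standard pairs A↔T, G↔C; ambiguity codes pair R↔Y, M↔K, W↔W, S↔S, H↔D, V↔B, N↔N. Complement (AYTBAGTCWMCGDRSTAAGATKTNDAGAAATARG), then reverse for 5'→3'.

5'-GRATAAAGADNTKTAGAATSRDGCMWCTGABTYA-3'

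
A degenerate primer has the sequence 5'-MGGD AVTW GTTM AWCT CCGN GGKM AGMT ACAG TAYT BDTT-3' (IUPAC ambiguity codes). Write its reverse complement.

5'-AAHVARTACTGTAKCTKMCCNCGGAGWTKAACWABTHCCK-3'

Standard pairs A↔T, G↔C; ambiguity codes pair Y↔R, M↔K, W↔W, B↔V, D↔H, N↔N. Complement (KCCHTBAWCAAKTWGAGGCNCCMKTCKATGTCATRAVHAA), then reverse for 5'→3'.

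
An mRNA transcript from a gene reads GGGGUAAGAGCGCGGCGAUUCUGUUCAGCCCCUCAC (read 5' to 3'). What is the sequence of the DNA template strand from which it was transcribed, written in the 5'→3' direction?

5'-GTGAGGGGCTGAACAGAATCGCCGCGCTCTTACCCC-3'

Replace U with T to get the coding DNA strand: GGGGTAAGAGCGCGGCGATTCTGTTCAGCCCCTCAC. The template strand is its reverse complement (complement CCCCATTCTCGCGCCGCTAAGACAAGTCGGGGAGTG, then reverse).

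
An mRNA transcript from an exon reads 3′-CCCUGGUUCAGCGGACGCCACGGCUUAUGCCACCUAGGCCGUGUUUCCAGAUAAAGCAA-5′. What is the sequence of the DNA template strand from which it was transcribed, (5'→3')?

5'-GGGACCAAGTCGCCTGCGGTGCCGAATACGGTGGATCCGGCACAAAGGTCTATTTCGTT-3'

Written 5'→3' the mRNA is AACGAAAUAGACCUUUGUGCCGGAUCCACCGUAUUCGGCACCGCAGGCGACUUGGUCCC, so the coding DNA strand is AACGAAATAGACCTTTGTGCCGGATCCACCGTATTCGGCACCGCAGGCGACTTGGTCCC. The template is its reverse complement.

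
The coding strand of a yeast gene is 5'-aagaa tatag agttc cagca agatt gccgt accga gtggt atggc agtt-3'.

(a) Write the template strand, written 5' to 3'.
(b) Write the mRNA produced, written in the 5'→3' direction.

(a) The template strand is the reverse complement of the coding strand: complement TTCTTATATCTCAAGGTCGTTCTAACGGCATGGCTCACCATACCGTCAA, then reverse.
(b) mRNA matches the coding strand with T→U.

(a) 5′-AACTGCCATACCACTCGGTACGGCAATCTTGCTGGAACTCTATATTCTT-3′
(b) 5'-AAGAAUAUAGAGUUCCAGCAAGAUUGCCGUACCGAGUGGUAUGGCAGUU-3'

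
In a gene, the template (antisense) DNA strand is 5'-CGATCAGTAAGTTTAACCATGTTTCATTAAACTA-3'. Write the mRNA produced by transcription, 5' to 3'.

5'-UAGUUUAAUGAAACAUGGUUAAACUUACUGAUCG-3'

RNA polymerase reads the template 3'→5' and synthesizes mRNA 5'→3' by base-pairing (A→U, T→A, G↔C). The complement of the template is GCTAGTCATTCAAATTGGTACAAAGTAATTTGAT; antiparallel, so 5'→3' the coding strand is TAGTTTAATGAAACATGGTTAAACTTACTGATCG. Replace T with U for the mRNA.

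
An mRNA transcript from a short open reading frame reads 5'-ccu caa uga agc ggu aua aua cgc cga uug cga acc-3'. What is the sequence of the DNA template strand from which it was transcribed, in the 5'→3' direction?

5'-GGTTCGCAATCGGCGTATTATACCGCTTCATTGAGG-3'

Replace U with T to get the coding DNA strand: CCTCAATGAAGCGGTATAATACGCCGATTGCGAACC. The template strand is its reverse complement (complement GGAGTTACTTCGCCATATTATGCGGCTAACGCTTGG, then reverse).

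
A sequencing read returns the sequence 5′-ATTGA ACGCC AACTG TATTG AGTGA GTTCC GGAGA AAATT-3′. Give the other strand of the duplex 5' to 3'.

5'-AATTTTCTCCGGAACTCACTCAATACAGTTGGCGTTCAAT-3'

Pairing A↔T and G↔C gives TAACTTGCGGTTGACATAACTCACTCAAGGCCTCTTTTAA, running 3'→5'. Reverse for the 5'→3' convention.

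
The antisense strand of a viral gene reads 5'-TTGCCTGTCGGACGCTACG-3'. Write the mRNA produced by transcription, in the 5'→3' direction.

RNA polymerase reads the template 3'→5' and synthesizes mRNA 5'→3' by base-pairing (A→U, T→A, G↔C). The complement of the template is AACGGACAGCCTGCGATGC; antiparallel, so 5'→3' the coding strand is CGTAGCGTCCGACAGGCAA. Replace T with U for the mRNA.

5′-CGUAGCGUCCGACAGGCAA-3′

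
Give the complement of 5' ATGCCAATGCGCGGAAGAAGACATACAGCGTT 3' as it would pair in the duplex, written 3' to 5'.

Base-pairing A↔T, G↔C gives the complement. The complementary strand is antiparallel, so paired with a 5'→3' strand it runs 3'→5'.

3′-TACGGTTACGCGCCTTCTTCTGTATGTCGCAA-5′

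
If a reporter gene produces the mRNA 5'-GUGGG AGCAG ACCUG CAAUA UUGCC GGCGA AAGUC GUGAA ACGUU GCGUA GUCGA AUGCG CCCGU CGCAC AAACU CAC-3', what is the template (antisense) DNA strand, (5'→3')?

5'-GTGAGTTTGTGCGACGGGCGCATTCGACTACGCAACGTTTCACGACTTTCGCCGGCAATATTGCAGGTCTGCTCCCAC-3'

Replace U with T to get the coding DNA strand: GTGGGAGCAGACCTGCAATATTGCCGGCGAAAGTCGTGAAACGTTGCGTAGTCGAATGCGCCCGTCGCACAAACTCAC. The template strand is its reverse complement (complement CACCCTCGTCTGGACGTTATAACGGCCGCTTTCAGCACTTTGCAACGCATCAGCTTACGCGGGCAGCGTGTTTGAGTG, then reverse).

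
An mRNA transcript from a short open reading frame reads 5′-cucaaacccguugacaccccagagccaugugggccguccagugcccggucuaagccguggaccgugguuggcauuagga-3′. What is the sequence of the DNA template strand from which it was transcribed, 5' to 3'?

5'-TCCTAATGCCAACCACGGTCCACGGCTTAGACCGGGCACTGGACGGCCCACATGGCTCTGGGGTGTCAACGGGTTTGAG-3'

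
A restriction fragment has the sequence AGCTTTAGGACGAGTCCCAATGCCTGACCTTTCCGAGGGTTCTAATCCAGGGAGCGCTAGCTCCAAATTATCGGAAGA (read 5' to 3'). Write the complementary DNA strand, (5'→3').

Pairing A↔T and G↔C gives TCGAAATCCTGCTCAGGGTTACGGACTGGAAAGGCTCCCAAGATTAGGTCCCTCGCGATCGAGGTTTAATAGCCTTCT, running 3'→5'. Reverse for the 5'→3' convention.

5'-TCTTCCGATAATTTGGAGCTAGCGCTCCCTGGATTAGAACCCTCGGAAAGGTCAGGCATTGGGACTCGTCCTAAAGCT-3'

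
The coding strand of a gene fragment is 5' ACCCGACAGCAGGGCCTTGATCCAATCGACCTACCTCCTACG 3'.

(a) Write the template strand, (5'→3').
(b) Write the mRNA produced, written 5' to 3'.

(a) 5'-CGTAGGAGGTAGGTCGATTGGATCAAGGCCCTGCTGTCGGGT-3'
(b) 5′-ACCCGACAGCAGGGCCUUGAUCCAAUCGACCUACCUCCUACG-3′

(a) The template strand is the reverse complement of the coding strand: complement TGGGCTGTCGTCCCGGAACTAGGTTAGCTGGATGGAGGATGC, then reverse.
(b) mRNA matches the coding strand with T→U.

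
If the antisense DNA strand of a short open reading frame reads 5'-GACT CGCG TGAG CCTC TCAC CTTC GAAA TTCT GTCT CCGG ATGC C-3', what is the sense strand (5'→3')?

The coding strand is complementary and antiparallel to the template: take the complement (A↔T, G↔C) and reverse.

5'-GGCATCCGGAGACAGAATTTCGAAGGTGAGAGGCTCACGCGAGTC-3'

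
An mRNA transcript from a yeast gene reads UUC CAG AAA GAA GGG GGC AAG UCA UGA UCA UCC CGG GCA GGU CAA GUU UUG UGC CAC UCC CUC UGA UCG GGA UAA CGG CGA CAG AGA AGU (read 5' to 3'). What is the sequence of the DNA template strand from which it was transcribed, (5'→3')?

5′-ACTTCTCTGTCGCCGTTATCCCGATCAGAGGGAGTGGCACAAAACTTGACCTGCCCGGGATGATCATGACTTGCCCCCTTCTTTCTGGAA-3′

Replace U with T to get the coding DNA strand: TTCCAGAAAGAAGGGGGCAAGTCATGATCATCCCGGGCAGGTCAAGTTTTGTGCCACTCCCTCTGATCGGGATAACGGCGACAGAGAAGT. The template strand is its reverse complement (complement AAGGTCTTTCTTCCCCCGTTCAGTACTAGTAGGGCCCGTCCAGTTCAAAACACGGTGAGGGAGACTAGCCCTATTGCCGCTGTCTCTTCA, then reverse).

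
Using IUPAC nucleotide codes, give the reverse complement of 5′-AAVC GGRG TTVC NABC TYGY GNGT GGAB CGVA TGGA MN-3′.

Standard pairs A↔T, G↔C; ambiguity codes pair R↔Y, M↔K, B↔V, N↔N. Complement (TTBGCCYCAABGNTVGARCRCNCACCTVGCBTACCTKN), then reverse for 5'→3'.

5'-NKTCCATBCGVTCCACNCRCRAGVTNGBAACYCCGBTT-3'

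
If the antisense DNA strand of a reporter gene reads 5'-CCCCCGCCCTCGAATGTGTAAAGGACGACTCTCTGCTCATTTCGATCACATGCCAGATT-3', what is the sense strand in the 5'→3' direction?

The coding strand is complementary and antiparallel to the template: take the complement (A↔T, G↔C) and reverse.

5'-AATCTGGCATGTGATCGAAATGAGCAGAGAGTCGTCCTTTACACATTCGAGGGCGGGGG-3'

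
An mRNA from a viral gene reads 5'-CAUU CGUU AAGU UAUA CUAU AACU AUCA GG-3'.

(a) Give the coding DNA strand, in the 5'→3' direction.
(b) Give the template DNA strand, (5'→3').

(a) The coding strand matches the mRNA with U→T.
(b) The template strand is the reverse complement of the coding strand.

(a) 5'-CATTCGTTAAGTTATACTATAACTATCAGG-3'
(b) 5'-CCTGATAGTTATAGTATAACTTAACGAATG-3'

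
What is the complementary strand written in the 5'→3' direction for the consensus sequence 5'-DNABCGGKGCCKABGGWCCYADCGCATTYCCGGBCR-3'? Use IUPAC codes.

5'-YGVCCGGRAATGCGHTRGGWCCVTMGGCMCCGVTNH-3'

Standard pairs A↔T, G↔C; ambiguity codes pair R↔Y, K↔M, W↔W, B↔V, D↔H, N↔N. Complement (HNTVGCCMCGGMTVCCWGGRTHGCGTAARGGCCVGY), then reverse for 5'→3'.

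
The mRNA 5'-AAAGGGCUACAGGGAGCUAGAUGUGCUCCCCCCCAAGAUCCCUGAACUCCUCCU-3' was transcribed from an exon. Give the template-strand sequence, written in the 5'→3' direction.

Replace U with T to get the coding DNA strand: AAAGGGCTACAGGGAGCTAGATGTGCTCCCCCCCAAGATCCCTGAACTCCTCCT. The template strand is its reverse complement (complement TTTCCCGATGTCCCTCGATCTACACGAGGGGGGGTTCTAGGGACTTGAGGAGGA, then reverse).

5'-AGGAGGAGTTCAGGGATCTTGGGGGGGAGCACATCTAGCTCCCTGTAGCCCTTT-3'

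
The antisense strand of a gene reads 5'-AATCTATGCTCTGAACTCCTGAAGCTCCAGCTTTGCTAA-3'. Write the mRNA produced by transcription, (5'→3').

5'-UUAGCAAAGCUGGAGCUUCAGGAGUUCAGAGCAUAGAUU-3'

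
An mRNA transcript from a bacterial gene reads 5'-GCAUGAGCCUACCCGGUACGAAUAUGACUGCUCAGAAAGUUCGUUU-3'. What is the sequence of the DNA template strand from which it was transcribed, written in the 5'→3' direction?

Replace U with T to get the coding DNA strand: GCATGAGCCTACCCGGTACGAATATGACTGCTCAGAAAGTTCGTTT. The template strand is its reverse complement (complement CGTACTCGGATGGGCCATGCTTATACTGACGAGTCTTTCAAGCAAA, then reverse).

5'-AAACGAACTTTCTGAGCAGTCATATTCGTACCGGGTAGGCTCATGC-3'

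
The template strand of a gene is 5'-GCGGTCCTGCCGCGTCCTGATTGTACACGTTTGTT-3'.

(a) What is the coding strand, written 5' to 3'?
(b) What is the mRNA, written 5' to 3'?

(a) 5'-AACAAACGTGTACAATCAGGACGCGGCAGGACCGC-3'
(b) 5'-AACAAACGUGUACAAUCAGGACGCGGCAGGACCGC-3'

(a) The coding strand is the reverse complement of the template: complement CGCCAGGACGGCGCAGGACTAACATGTGCAAACAA, then reverse.
(b) mRNA has the coding-strand sequence with T→U.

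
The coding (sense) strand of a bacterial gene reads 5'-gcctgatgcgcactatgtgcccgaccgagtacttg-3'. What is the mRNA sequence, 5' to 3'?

5'-GCCUGAUGCGCACUAUGUGCCCGACCGAGUACUUG-3'

The mRNA is synthesized from the template strand, so it matches the coding strand with T replaced by U.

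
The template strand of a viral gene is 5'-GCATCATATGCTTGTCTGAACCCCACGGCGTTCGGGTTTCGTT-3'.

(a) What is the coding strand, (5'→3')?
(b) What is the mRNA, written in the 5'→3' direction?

(a) The coding strand is the reverse complement of the template: complement CGTAGTATACGAACAGACTTGGGGTGCCGCAAGCCCAAAGCAA, then reverse.
(b) mRNA has the coding-strand sequence with T→U.

(a) 5′-AACGAAACCCGAACGCCGTGGGGTTCAGACAAGCATATGATGC-3′
(b) 5′-AACGAAACCCGAACGCCGUGGGGUUCAGACAAGCAUAUGAUGC-3′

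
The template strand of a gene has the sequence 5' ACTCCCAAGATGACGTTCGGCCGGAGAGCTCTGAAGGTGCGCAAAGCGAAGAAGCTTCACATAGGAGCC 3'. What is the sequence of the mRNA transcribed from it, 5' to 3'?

5'-GGCUCCUAUGUGAAGCUUCUUCGCUUUGCGCACCUUCAGAGCUCUCCGGCCGAACGUCAUCUUGGGAGU-3'

RNA polymerase reads the template 3'→5' and synthesizes mRNA 5'→3' by base-pairing (A→U, T→A, G↔C). The complement of the template is TGAGGGTTCTACTGCAAGCCGGCCTCTCGAGACTTCCACGCGTTTCGCTTCTTCGAAGTGTATCCTCGG; antiparallel, so 5'→3' the coding strand is GGCTCCTATGTGAAGCTTCTTCGCTTTGCGCACCTTCAGAGCTCTCCGGCCGAACGTCATCTTGGGAGT. Replace T with U for the mRNA.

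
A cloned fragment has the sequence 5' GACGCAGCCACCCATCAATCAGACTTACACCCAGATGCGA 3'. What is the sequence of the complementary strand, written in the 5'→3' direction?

5'-TCGCATCTGGGTGTAAGTCTGATTGATGGGTGGCTGCGTC-3'

Pairing A↔T and G↔C gives CTGCGTCGGTGGGTAGTTAGTCTGAATGTGGGTCTACGCT, running 3'→5'. Reverse for the 5'→3' convention.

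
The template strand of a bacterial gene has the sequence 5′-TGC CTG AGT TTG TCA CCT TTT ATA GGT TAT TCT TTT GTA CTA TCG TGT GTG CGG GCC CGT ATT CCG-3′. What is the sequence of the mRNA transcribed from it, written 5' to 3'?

5′-CGGAAUACGGGCCCGCACACACGAUAGUACAAAAGAAUAACCUAUAAAAGGUGACAAACUCAGGCA-3′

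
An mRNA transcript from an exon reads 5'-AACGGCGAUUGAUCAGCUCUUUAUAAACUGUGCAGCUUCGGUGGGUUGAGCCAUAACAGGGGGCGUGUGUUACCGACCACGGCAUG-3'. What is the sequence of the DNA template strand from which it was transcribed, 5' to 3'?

Replace U with T to get the coding DNA strand: AACGGCGATTGATCAGCTCTTTATAAACTGTGCAGCTTCGGTGGGTTGAGCCATAACAGGGGGCGTGTGTTACCGACCACGGCATG. The template strand is its reverse complement (complement TTGCCGCTAACTAGTCGAGAAATATTTGACACGTCGAAGCCACCCAACTCGGTATTGTCCCCCGCACACAATGGCTGGTGCCGTAC, then reverse).

5'-CATGCCGTGGTCGGTAACACACGCCCCCTGTTATGGCTCAACCCACCGAAGCTGCACAGTTTATAAAGAGCTGATCAATCGCCGTT-3'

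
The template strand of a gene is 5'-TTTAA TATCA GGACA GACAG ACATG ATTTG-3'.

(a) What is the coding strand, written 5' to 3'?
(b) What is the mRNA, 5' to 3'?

(a) 5'-CAAATCATGTCTGTCTGTCCTGATATTAAA-3'
(b) 5'-CAAAUCAUGUCUGUCUGUCCUGAUAUUAAA-3'

(a) The coding strand is the reverse complement of the template: complement AAATTATAGTCCTGTCTGTCTGTACTAAAC, then reverse.
(b) mRNA has the coding-strand sequence with T→U.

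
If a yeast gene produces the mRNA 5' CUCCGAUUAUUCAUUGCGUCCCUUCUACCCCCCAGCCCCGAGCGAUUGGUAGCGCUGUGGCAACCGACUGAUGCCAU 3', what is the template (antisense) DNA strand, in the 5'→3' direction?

Replace U with T to get the coding DNA strand: CTCCGATTATTCATTGCGTCCCTTCTACCCCCCAGCCCCGAGCGATTGGTAGCGCTGTGGCAACCGACTGATGCCAT. The template strand is its reverse complement (complement GAGGCTAATAAGTAACGCAGGGAAGATGGGGGGTCGGGGCTCGCTAACCATCGCGACACCGTTGGCTGACTACGGTA, then reverse).

5′-ATGGCATCAGTCGGTTGCCACAGCGCTACCAATCGCTCGGGGCTGGGGGGTAGAAGGGACGCAATGAATAATCGGAG-3′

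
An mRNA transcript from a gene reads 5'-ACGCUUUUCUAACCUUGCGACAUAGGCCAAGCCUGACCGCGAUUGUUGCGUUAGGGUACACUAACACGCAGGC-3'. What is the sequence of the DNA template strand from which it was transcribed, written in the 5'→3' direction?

5′-GCCTGCGTGTTAGTGTACCCTAACGCAACAATCGCGGTCAGGCTTGGCCTATGTCGCAAGGTTAGAAAAGCGT-3′

Replace U with T to get the coding DNA strand: ACGCTTTTCTAACCTTGCGACATAGGCCAAGCCTGACCGCGATTGTTGCGTTAGGGTACACTAACACGCAGGC. The template strand is its reverse complement (complement TGCGAAAAGATTGGAACGCTGTATCCGGTTCGGACTGGCGCTAACAACGCAATCCCATGTGATTGTGCGTCCG, then reverse).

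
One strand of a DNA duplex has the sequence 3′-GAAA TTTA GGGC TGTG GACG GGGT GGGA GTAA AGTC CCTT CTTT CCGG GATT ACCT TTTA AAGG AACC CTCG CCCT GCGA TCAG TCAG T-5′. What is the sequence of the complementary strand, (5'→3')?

5'-CTTTAAATCCCGACACCTGCCCCACCCTCATTTCAGGGAAGAAAGGCCCTAATGGAAAATTTCCTTGGGAGCGGGACGCTAGTCAGTCA-3'

The strand is given 3'→5', so its complement runs 5'→3' in the same left-to-right order: pair each base A↔T, G↔C.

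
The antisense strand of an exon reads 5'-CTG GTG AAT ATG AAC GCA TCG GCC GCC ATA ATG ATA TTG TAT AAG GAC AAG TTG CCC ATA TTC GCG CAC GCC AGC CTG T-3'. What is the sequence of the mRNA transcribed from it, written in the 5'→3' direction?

5'-ACAGGCUGGCGUGCGCGAAUAUGGGCAACUUGUCCUUAUACAAUAUCAUUAUGGCGGCCGAUGCGUUCAUAUUCACCAG-3'

RNA polymerase reads the template 3'→5' and synthesizes mRNA 5'→3' by base-pairing (A→U, T→A, G↔C). The complement of the template is GACCACTTATACTTGCGTAGCCGGCGGTATTACTATAACATATTCCTGTTCAACGGGTATAAGCGCGTGCGGTCGGACA; antiparallel, so 5'→3' the coding strand is ACAGGCTGGCGTGCGCGAATATGGGCAACTTGTCCTTATACAATATCATTATGGCGGCCGATGCGTTCATATTCACCAG. Replace T with U for the mRNA.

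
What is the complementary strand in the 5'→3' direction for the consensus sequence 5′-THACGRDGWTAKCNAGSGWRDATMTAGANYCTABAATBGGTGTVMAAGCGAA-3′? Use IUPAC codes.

Standard pairs A↔T, G↔C; ambiguity codes pair R↔Y, M↔K, W↔W, S↔S, B↔V, D↔H, N↔N. Complement (ADTGCYHCWATMGNTCSCWYHTAKATCTNRGATVTTAVCCACABKTTCGCTT), then reverse for 5'→3'.

5'-TTCGCTTKBACACCVATTVTAGRNTCTAKATHYWCSCTNGMTAWCHYCGTDA-3'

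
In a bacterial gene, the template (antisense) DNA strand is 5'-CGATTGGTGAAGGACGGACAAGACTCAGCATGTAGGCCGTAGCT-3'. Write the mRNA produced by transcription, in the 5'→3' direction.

5'-AGCUACGGCCUACAUGCUGAGUCUUGUCCGUCCUUCACCAAUCG-3'

The mRNA has the sequence of the coding strand (reverse complement of the template) with T→U. Reverse complement of CGATTGGTGAAGGACGGACAAGACTCAGCATGTAGGCCGTAGCT is AGCTACGGCCTACATGCTGAGTCTTGTCCGTCCTTCACCAATCG; then T→U.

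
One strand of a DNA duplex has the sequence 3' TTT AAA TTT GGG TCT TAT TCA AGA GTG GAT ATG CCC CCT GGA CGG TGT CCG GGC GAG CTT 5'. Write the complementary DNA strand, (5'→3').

5'-AAATTTAAACCCAGAATAAGTTCTCACCTATACGGGGGACCTGCCACAGGCCCGCTCGAA-3'

The strand is given 3'→5', so its complement runs 5'→3' in the same left-to-right order: pair each base A↔T, G↔C.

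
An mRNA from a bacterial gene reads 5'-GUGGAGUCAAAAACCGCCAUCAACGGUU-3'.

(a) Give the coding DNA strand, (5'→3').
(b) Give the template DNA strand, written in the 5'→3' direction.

(a) The coding strand matches the mRNA with U→T.
(b) The template strand is the reverse complement of the coding strand.

(a) 5'-GTGGAGTCAAAAACCGCCATCAACGGTT-3'
(b) 5′-AACCGTTGATGGCGGTTTTTGACTCCAC-3′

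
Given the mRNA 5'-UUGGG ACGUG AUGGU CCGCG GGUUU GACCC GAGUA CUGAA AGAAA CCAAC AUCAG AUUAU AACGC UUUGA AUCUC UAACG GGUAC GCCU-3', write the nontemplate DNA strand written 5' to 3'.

5'-TTGGGACGTGATGGTCCGCGGGTTTGACCCGAGTACTGAAAGAAACCAACATCAGATTATAACGCTTTGAATCTCTAACGGGTACGCCT-3'

The coding DNA strand has the same 5'→3' sequence as the mRNA with U replaced by T.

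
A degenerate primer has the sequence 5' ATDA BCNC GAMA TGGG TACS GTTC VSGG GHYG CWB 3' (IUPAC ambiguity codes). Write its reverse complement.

Standard pairs A↔T, G↔C; ambiguity codes pair Y↔R, M↔K, W↔W, S↔S, B↔V, D↔H, N↔N. Complement (TAHTVGNGCTKTACCCATGSCAAGBSCCCDRCGWV), then reverse for 5'→3'.

5'-VWGCRDCCCSBGAACSGTACCCATKTCGNGVTHAT-3'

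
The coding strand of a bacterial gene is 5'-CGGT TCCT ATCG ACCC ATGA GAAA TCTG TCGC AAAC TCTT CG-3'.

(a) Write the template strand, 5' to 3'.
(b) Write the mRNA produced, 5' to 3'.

(a) 5'-CGAAGAGTTTGCGACAGATTTCTCATGGGTCGATAGGAACCG-3'
(b) 5'-CGGUUCCUAUCGACCCAUGAGAAAUCUGUCGCAAACUCUUCG-3'

(a) The template strand is the reverse complement of the coding strand: complement GCCAAGGATAGCTGGGTACTCTTTAGACAGCGTTTGAGAAGC, then reverse.
(b) mRNA matches the coding strand with T→U.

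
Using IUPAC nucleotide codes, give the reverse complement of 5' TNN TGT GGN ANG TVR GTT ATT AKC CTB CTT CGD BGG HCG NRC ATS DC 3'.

5'-GHSATGYNCGDCCVHCGAAGVAGGMTAATAACYBACNTNCCACANNA-3'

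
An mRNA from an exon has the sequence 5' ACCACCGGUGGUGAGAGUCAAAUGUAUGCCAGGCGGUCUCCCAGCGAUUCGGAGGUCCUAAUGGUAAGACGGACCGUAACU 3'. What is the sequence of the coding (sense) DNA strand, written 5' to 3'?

5'-ACCACCGGTGGTGAGAGTCAAATGTATGCCAGGCGGTCTCCCAGCGATTCGGAGGTCCTAATGGTAAGACGGACCGTAACT-3'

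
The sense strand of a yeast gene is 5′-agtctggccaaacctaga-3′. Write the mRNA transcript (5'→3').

5'-AGUCUGGCCAAACCUAGA-3'

The mRNA is synthesized from the template strand, so it matches the coding strand with T replaced by U.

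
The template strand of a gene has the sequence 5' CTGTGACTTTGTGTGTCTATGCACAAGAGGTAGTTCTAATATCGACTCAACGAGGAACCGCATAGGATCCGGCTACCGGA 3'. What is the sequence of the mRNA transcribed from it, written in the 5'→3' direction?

RNA polymerase reads the template 3'→5' and synthesizes mRNA 5'→3' by base-pairing (A→U, T→A, G↔C). The complement of the template is GACACTGAAACACACAGATACGTGTTCTCCATCAAGATTATAGCTGAGTTGCTCCTTGGCGTATCCTAGGCCGATGGCCT; antiparallel, so 5'→3' the coding strand is TCCGGTAGCCGGATCCTATGCGGTTCCTCGTTGAGTCGATATTAGAACTACCTCTTGTGCATAGACACACAAAGTCACAG. Replace T with U for the mRNA.

5'-UCCGGUAGCCGGAUCCUAUGCGGUUCCUCGUUGAGUCGAUAUUAGAACUACCUCUUGUGCAUAGACACACAAAGUCACAG-3'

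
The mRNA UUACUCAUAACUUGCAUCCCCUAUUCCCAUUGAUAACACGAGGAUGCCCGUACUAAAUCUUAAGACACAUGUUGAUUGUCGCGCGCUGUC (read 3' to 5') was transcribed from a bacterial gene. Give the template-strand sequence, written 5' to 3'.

5'-AATGAGTATTGAACGTAGGGGATAAGGGTAACTATTGTGCTCCTACGGGCATGATTTAGAATTCTGTGTACAACTAACAGCGCGCGACAG-3'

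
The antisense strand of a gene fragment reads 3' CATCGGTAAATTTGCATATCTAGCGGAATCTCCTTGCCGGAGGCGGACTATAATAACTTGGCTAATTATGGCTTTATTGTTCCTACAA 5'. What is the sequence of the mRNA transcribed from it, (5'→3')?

Reading the template 3'→5' as shown, RNA polymerase pairs each base (A→U, T→A, G↔C) to build mRNA 5'→3' directly.

5'-GUAGCCAUUUAAACGUAUAGAUCGCCUUAGAGGAACGGCCUCCGCCUGAUAUUAUUGAACCGAUUAAUACCGAAAUAACAAGGAUGUU-3'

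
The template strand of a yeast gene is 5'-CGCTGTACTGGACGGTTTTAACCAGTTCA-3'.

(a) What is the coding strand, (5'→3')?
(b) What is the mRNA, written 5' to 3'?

(a) 5'-TGAACTGGTTAAAACCGTCCAGTACAGCG-3'
(b) 5'-UGAACUGGUUAAAACCGUCCAGUACAGCG-3'

(a) The coding strand is the reverse complement of the template: complement GCGACATGACCTGCCAAAATTGGTCAAGT, then reverse.
(b) mRNA has the coding-strand sequence with T→U.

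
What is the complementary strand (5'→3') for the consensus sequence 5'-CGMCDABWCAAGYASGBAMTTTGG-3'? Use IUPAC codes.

Standard pairs A↔T, G↔C; ambiguity codes pair Y↔R, M↔K, W↔W, S↔S, B↔V, D↔H. Complement (GCKGHTVWGTTCRTSCVTKAAACC), then reverse for 5'→3'.

5'-CCAAAKTVCSTRCTTGWVTHGKCG-3'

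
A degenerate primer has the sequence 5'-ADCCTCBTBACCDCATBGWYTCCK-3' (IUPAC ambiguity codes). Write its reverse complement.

Standard pairs A↔T, G↔C; ambiguity codes pair Y↔R, K↔M, W↔W, B↔V, D↔H. Complement (THGGAGVAVTGGHGTAVCWRAGGM), then reverse for 5'→3'.

5'-MGGARWCVATGHGGTVAVGAGGHT-3'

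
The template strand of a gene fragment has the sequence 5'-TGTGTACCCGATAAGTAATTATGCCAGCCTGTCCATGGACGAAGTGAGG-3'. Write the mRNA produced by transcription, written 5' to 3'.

5'-CCUCACUUCGUCCAUGGACAGGCUGGCAUAAUUACUUAUCGGGUACACA-3'

RNA polymerase reads the template 3'→5' and synthesizes mRNA 5'→3' by base-pairing (A→U, T→A, G↔C). The complement of the template is ACACATGGGCTATTCATTAATACGGTCGGACAGGTACCTGCTTCACTCC; antiparallel, so 5'→3' the coding strand is CCTCACTTCGTCCATGGACAGGCTGGCATAATTACTTATCGGGTACACA. Replace T with U for the mRNA.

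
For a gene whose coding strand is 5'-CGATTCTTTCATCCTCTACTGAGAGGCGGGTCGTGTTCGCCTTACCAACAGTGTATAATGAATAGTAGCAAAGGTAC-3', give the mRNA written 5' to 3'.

mRNA has the coding-strand sequence with U in place of T.

5'-CGAUUCUUUCAUCCUCUACUGAGAGGCGGGUCGUGUUCGCCUUACCAACAGUGUAUAAUGAAUAGUAGCAAAGGUAC-3'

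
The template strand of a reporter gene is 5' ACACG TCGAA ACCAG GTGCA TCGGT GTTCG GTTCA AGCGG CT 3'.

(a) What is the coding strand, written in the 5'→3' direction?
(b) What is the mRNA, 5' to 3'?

(a) 5′-AGCCGCTTGAACCGAACACCGATGCACCTGGTTTCGACGTGT-3′
(b) 5'-AGCCGCUUGAACCGAACACCGAUGCACCUGGUUUCGACGUGU-3'

(a) The coding strand is the reverse complement of the template: complement TGTGCAGCTTTGGTCCACGTAGCCACAAGCCAAGTTCGCCGA, then reverse.
(b) mRNA has the coding-strand sequence with T→U.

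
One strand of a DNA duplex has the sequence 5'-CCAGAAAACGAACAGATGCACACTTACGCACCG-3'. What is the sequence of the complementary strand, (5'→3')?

5'-CGGTGCGTAAGTGTGCATCTGTTCGTTTTCTGG-3'

Pairing A↔T and G↔C gives GGTCTTTTGCTTGTCTACGTGTGAATGCGTGGC, running 3'→5'. Reverse for the 5'→3' convention.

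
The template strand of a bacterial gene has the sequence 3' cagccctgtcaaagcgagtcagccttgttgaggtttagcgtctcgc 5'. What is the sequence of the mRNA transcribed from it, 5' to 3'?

Reading the template 3'→5' as shown, RNA polymerase pairs each base (A→U, T→A, G↔C) to build mRNA 5'→3' directly.

5'-GUCGGGACAGUUUCGCUCAGUCGGAACAACUCCAAAUCGCAGAGCG-3'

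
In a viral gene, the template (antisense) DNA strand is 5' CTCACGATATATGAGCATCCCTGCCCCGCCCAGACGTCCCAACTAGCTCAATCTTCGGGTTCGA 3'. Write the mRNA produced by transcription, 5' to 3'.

RNA polymerase reads the template 3'→5' and synthesizes mRNA 5'→3' by base-pairing (A→U, T→A, G↔C). The complement of the template is GAGTGCTATATACTCGTAGGGACGGGGCGGGTCTGCAGGGTTGATCGAGTTAGAAGCCCAAGCT; antiparallel, so 5'→3' the coding strand is TCGAACCCGAAGATTGAGCTAGTTGGGACGTCTGGGCGGGGCAGGGATGCTCATATATCGTGAG. Replace T with U for the mRNA.

5'-UCGAACCCGAAGAUUGAGCUAGUUGGGACGUCUGGGCGGGGCAGGGAUGCUCAUAUAUCGUGAG-3'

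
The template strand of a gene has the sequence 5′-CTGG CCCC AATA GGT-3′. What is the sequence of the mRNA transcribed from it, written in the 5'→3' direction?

5'-ACCUAUUGGGGCCAG-3'

The mRNA has the sequence of the coding strand (reverse complement of the template) with T→U. Reverse complement of CTGGCCCCAATAGGT is ACCTATTGGGGCCAG; then T→U.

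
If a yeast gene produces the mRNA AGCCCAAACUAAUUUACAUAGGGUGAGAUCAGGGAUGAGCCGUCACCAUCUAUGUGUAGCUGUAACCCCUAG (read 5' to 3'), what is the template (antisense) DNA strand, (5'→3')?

Replace U with T to get the coding DNA strand: AGCCCAAACTAATTTACATAGGGTGAGATCAGGGATGAGCCGTCACCATCTATGTGTAGCTGTAACCCCTAG. The template strand is its reverse complement (complement TCGGGTTTGATTAAATGTATCCCACTCTAGTCCCTACTCGGCAGTGGTAGATACACATCGACATTGGGGATC, then reverse).

5'-CTAGGGGTTACAGCTACACATAGATGGTGACGGCTCATCCCTGATCTCACCCTATGTAAATTAGTTTGGGCT-3'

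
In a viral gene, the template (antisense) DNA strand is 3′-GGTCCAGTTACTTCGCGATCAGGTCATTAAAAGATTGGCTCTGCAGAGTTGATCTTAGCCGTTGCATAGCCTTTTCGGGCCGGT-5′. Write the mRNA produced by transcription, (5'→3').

Reading the template 3'→5' as shown, RNA polymerase pairs each base (A→U, T→A, G↔C) to build mRNA 5'→3' directly.

5'-CCAGGUCAAUGAAGCGCUAGUCCAGUAAUUUUCUAACCGAGACGUCUCAACUAGAAUCGGCAACGUAUCGGAAAAGCCCGGCCA-3'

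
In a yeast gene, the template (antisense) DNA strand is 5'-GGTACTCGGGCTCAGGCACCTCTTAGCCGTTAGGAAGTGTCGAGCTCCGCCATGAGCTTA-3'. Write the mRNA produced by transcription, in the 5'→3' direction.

The mRNA has the sequence of the coding strand (reverse complement of the template) with T→U. Reverse complement of GGTACTCGGGCTCAGGCACCTCTTAGCCGTTAGGAAGTGTCGAGCTCCGCCATGAGCTTA is TAAGCTCATGGCGGAGCTCGACACTTCCTAACGGCTAAGAGGTGCCTGAGCCCGAGTACC; then T→U.

5'-UAAGCUCAUGGCGGAGCUCGACACUUCCUAACGGCUAAGAGGUGCCUGAGCCCGAGUACC-3'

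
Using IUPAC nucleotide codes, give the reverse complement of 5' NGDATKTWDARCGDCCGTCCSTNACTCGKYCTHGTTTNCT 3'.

5'-AGNAAACDAGRMCGAGTNASGGACGGHCGYTHWAMATHCN-3'

Standard pairs A↔T, G↔C; ambiguity codes pair R↔Y, K↔M, W↔W, S↔S, D↔H, N↔N. Complement (NCHTAMAWHTYGCHGGCAGGSANTGAGCMRGADCAAANGA), then reverse for 5'→3'.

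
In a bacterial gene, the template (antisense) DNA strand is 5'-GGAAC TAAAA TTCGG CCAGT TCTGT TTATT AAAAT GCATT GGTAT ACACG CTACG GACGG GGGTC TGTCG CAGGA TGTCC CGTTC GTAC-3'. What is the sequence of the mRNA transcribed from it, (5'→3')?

5'-GUACGAACGGGACAUCCUGCGACAGACCCCCGUCCGUAGCGUGUAUACCAAUGCAUUUUAAUAAACAGAACUGGCCGAAUUUUAGUUCC-3'

RNA polymerase reads the template 3'→5' and synthesizes mRNA 5'→3' by base-pairing (A→U, T→A, G↔C). The complement of the template is CCTTGATTTTAAGCCGGTCAAGACAAATAATTTTACGTAACCATATGTGCGATGCCTGCCCCCAGACAGCGTCCTACAGGGCAAGCATG; antiparallel, so 5'→3' the coding strand is GTACGAACGGGACATCCTGCGACAGACCCCCGTCCGTAGCGTGTATACCAATGCATTTTAATAAACAGAACTGGCCGAATTTTAGTTCC. Replace T with U for the mRNA.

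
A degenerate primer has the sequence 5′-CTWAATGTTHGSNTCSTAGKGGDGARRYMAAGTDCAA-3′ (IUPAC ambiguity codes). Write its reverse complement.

5'-TTGHACTTKRYYTCHCCMCTASGANSCDAACATTWAG-3'

Standard pairs A↔T, G↔C; ambiguity codes pair R↔Y, M↔K, W↔W, S↔S, D↔H, N↔N. Complement (GAWTTACAADCSNAGSATCMCCHCTYYRKTTCAHGTT), then reverse for 5'→3'.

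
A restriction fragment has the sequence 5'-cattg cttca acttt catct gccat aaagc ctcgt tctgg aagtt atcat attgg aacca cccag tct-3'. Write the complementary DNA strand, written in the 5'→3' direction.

Pairing A↔T and G↔C gives GTAACGAAGTTGAAAGTAGACGGTATTTCGGAGCAAGACCTTCAATAGTATAACCTTGGTGGGTCAGA, running 3'→5'. Reverse for the 5'→3' convention.

5'-AGACTGGGTGGTTCCAATATGATAACTTCCAGAACGAGGCTTTATGGCAGATGAAAGTTGAAGCAATG-3'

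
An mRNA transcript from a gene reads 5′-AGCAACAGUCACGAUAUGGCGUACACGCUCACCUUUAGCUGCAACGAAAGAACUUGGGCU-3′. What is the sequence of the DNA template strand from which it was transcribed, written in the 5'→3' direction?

5'-AGCCCAAGTTCTTTCGTTGCAGCTAAAGGTGAGCGTGTACGCCATATCGTGACTGTTGCT-3'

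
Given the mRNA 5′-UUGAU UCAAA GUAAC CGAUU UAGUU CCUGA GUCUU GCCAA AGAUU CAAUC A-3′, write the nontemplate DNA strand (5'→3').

5'-TTGATTCAAAGTAACCGATTTAGTTCCTGAGTCTTGCCAAAGATTCAATCA-3'

The coding DNA strand has the same 5'→3' sequence as the mRNA with U replaced by T.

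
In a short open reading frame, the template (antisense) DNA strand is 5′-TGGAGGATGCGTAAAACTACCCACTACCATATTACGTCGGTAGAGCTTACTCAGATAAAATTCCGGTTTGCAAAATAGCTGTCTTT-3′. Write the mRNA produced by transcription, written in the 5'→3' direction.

RNA polymerase reads the template 3'→5' and synthesizes mRNA 5'→3' by base-pairing (A→U, T→A, G↔C). The complement of the template is ACCTCCTACGCATTTTGATGGGTGATGGTATAATGCAGCCATCTCGAATGAGTCTATTTTAAGGCCAAACGTTTTATCGACAGAAA; antiparallel, so 5'→3' the coding strand is AAAGACAGCTATTTTGCAAACCGGAATTTTATCTGAGTAAGCTCTACCGACGTAATATGGTAGTGGGTAGTTTTACGCATCCTCCA. Replace T with U for the mRNA.

5'-AAAGACAGCUAUUUUGCAAACCGGAAUUUUAUCUGAGUAAGCUCUACCGACGUAAUAUGGUAGUGGGUAGUUUUACGCAUCCUCCA-3'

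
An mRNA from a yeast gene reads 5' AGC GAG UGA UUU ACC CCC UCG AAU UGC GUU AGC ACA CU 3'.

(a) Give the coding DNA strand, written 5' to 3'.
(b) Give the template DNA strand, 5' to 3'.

(a) 5′-AGCGAGTGATTTACCCCCTCGAATTGCGTTAGCACACT-3′
(b) 5'-AGTGTGCTAACGCAATTCGAGGGGGTAAATCACTCGCT-3'

(a) The coding strand matches the mRNA with U→T.
(b) The template strand is the reverse complement of the coding strand.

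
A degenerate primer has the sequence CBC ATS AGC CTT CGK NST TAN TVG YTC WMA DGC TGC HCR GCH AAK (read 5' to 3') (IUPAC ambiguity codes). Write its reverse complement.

5′-MTTDGCYGDGCAGCHTKWGARCBANTAASNMCGAAGGCTSATGVG-3′

Standard pairs A↔T, G↔C; ambiguity codes pair R↔Y, M↔K, W↔W, S↔S, B↔V, D↔H, N↔N. Complement (GVGTASTCGGAAGCMNSAATNABCRAGWKTHCGACGDGYCGDTTM), then reverse for 5'→3'.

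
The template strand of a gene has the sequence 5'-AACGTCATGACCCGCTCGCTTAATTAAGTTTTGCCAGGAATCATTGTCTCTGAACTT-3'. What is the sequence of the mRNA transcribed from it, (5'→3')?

The mRNA has the sequence of the coding strand (reverse complement of the template) with T→U. Reverse complement of AACGTCATGACCCGCTCGCTTAATTAAGTTTTGCCAGGAATCATTGTCTCTGAACTT is AAGTTCAGAGACAATGATTCCTGGCAAAACTTAATTAAGCGAGCGGGTCATGACGTT; then T→U.

5'-AAGUUCAGAGACAAUGAUUCCUGGCAAAACUUAAUUAAGCGAGCGGGUCAUGACGUU-3'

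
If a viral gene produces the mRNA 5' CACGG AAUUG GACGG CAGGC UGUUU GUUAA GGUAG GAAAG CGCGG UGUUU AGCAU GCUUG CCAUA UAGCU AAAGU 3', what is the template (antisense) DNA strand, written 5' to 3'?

5'-ACTTTAGCTATATGGCAAGCATGCTAAACACCGCGCTTTCCTACCTTAACAAACAGCCTGCCGTCCAATTCCGTG-3'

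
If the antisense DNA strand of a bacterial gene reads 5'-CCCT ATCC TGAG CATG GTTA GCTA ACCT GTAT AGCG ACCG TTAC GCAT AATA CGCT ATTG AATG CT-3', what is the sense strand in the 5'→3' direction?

5'-AGCATTCAATAGCGTATTATGCGTAACGGTCGCTATACAGGTTAGCTAACCATGCTCAGGATAGGG-3'

The coding strand is complementary and antiparallel to the template: take the complement (A↔T, G↔C) and reverse.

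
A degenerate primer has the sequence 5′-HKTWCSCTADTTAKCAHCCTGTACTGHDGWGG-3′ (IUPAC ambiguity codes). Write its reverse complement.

Standard pairs A↔T, G↔C; ambiguity codes pair K↔M, W↔W, S↔S, D↔H. Complement (DMAWGSGATHAATMGTDGGACATGACDHCWCC), then reverse for 5'→3'.

5'-CCWCHDCAGTACAGGDTGMTAAHTAGSGWAMD-3'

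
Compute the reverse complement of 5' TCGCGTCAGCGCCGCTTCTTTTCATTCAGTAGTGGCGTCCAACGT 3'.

5'-ACGTTGGACGCCACTACTGAATGAAAAGAAGCGGCGCTGACGCGA-3'

Reading the sequence 3'→5' and pairing each base (A↔T, G↔C) gives the reverse complement directly.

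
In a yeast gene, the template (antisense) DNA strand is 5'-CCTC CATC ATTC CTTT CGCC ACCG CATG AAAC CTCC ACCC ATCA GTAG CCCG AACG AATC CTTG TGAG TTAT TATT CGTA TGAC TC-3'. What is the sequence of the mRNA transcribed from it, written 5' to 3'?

5'-GAGUCAUACGAAUAAUAACUCACAAGGAUUCGUUCGGGCUACUGAUGGGUGGAGGUUUCAUGCGGUGGCGAAAGGAAUGAUGGAGG-3'

The mRNA has the sequence of the coding strand (reverse complement of the template) with T→U. Reverse complement of CCTCCATCATTCCTTTCGCCACCGCATGAAACCTCCACCCATCAGTAGCCCGAACGAATCCTTGTGAGTTATTATTCGTATGACTC is GAGTCATACGAATAATAACTCACAAGGATTCGTTCGGGCTACTGATGGGTGGAGGTTTCATGCGGTGGCGAAAGGAATGATGGAGG; then T→U.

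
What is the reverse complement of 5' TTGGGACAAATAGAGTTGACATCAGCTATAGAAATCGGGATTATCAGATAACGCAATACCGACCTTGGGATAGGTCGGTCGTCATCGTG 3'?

Reading the sequence 3'→5' and pairing each base (A↔T, G↔C) gives the reverse complement directly.

5'-CACGATGACGACCGACCTATCCCAAGGTCGGTATTGCGTTATCTGATAATCCCGATTTCTATAGCTGATGTCAACTCTATTTGTCCCAA-3'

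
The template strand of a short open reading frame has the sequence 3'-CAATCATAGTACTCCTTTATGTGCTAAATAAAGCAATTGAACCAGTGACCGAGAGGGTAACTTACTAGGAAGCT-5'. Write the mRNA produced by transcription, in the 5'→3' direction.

5'-GUUAGUAUCAUGAGGAAAUACACGAUUUAUUUCGUUAACUUGGUCACUGGCUCUCCCAUUGAAUGAUCCUUCGA-3'

Reading the template 3'→5' as shown, RNA polymerase pairs each base (A→U, T→A, G↔C) to build mRNA 5'→3' directly.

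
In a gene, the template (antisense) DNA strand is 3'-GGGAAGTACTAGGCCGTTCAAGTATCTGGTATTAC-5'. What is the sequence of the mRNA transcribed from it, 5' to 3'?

Reading the template 3'→5' as shown, RNA polymerase pairs each base (A→U, T→A, G↔C) to build mRNA 5'→3' directly.

5'-CCCUUCAUGAUCCGGCAAGUUCAUAGACCAUAAUG-3'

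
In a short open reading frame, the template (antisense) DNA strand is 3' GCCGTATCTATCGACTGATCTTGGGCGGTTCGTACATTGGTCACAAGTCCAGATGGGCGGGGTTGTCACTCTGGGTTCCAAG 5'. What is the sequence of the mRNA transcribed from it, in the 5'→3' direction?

Reading the template 3'→5' as shown, RNA polymerase pairs each base (A→U, T→A, G↔C) to build mRNA 5'→3' directly.

5'-CGGCAUAGAUAGCUGACUAGAACCCGCCAAGCAUGUAACCAGUGUUCAGGUCUACCCGCCCCAACAGUGAGACCCAAGGUUC-3'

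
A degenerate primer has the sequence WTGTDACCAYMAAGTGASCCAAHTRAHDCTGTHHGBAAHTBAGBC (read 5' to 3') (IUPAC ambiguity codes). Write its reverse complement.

Standard pairs A↔T, G↔C; ambiguity codes pair R↔Y, M↔K, W↔W, S↔S, B↔V, D↔H. Complement (WACAHTGGTRKTTCACTSGGTTDAYTDHGACADDCVTTDAVTCVG), then reverse for 5'→3'.

5'-GVCTVADTTVCDDACAGHDTYADTTGGSTCACTTKRTGGTHACAW-3'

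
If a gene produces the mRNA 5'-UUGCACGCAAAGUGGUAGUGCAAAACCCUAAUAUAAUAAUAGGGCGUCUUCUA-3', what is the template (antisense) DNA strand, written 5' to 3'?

5'-TAGAAGACGCCCTATTATTATATTAGGGTTTTGCACTACCACTTTGCGTGCAA-3'

Replace U with T to get the coding DNA strand: TTGCACGCAAAGTGGTAGTGCAAAACCCTAATATAATAATAGGGCGTCTTCTA. The template strand is its reverse complement (complement AACGTGCGTTTCACCATCACGTTTTGGGATTATATTATTATCCCGCAGAAGAT, then reverse).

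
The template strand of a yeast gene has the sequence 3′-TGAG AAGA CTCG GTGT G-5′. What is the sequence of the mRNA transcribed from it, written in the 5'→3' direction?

5'-ACUCUUCUGAGCCACAC-3'

Reading the template 3'→5' as shown, RNA polymerase pairs each base (A→U, T→A, G↔C) to build mRNA 5'→3' directly.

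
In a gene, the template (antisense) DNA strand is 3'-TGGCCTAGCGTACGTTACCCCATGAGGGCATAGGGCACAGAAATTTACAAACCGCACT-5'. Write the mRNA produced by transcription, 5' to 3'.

Reading the template 3'→5' as shown, RNA polymerase pairs each base (A→U, T→A, G↔C) to build mRNA 5'→3' directly.

5'-ACCGGAUCGCAUGCAAUGGGGUACUCCCGUAUCCCGUGUCUUUAAAUGUUUGGCGUGA-3'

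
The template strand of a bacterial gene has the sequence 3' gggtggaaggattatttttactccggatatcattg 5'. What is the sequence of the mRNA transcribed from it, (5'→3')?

5'-CCCACCUUCCUAAUAAAAAUGAGGCCUAUAGUAAC-3'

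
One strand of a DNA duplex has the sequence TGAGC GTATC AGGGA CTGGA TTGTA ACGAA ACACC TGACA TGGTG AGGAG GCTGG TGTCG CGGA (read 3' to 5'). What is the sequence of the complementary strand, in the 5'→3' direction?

The strand is given 3'→5', so its complement runs 5'→3' in the same left-to-right order: pair each base A↔T, G↔C.

5'-ACTCGCATAGTCCCTGACCTAACATTGCTTTGTGGACTGTACCACTCCTCCGACCACAGCGCCT-3'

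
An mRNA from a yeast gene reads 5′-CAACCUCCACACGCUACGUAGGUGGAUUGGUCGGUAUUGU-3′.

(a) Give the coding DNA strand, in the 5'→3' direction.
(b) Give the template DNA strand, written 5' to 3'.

(a) 5'-CAACCTCCACACGCTACGTAGGTGGATTGGTCGGTATTGT-3'
(b) 5'-ACAATACCGACCAATCCACCTACGTAGCGTGTGGAGGTTG-3'

(a) The coding strand matches the mRNA with U→T.
(b) The template strand is the reverse complement of the coding strand.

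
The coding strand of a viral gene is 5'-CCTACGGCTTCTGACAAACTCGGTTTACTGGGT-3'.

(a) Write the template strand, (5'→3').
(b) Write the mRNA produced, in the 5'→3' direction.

(a) The template strand is the reverse complement of the coding strand: complement GGATGCCGAAGACTGTTTGAGCCAAATGACCCA, then reverse.
(b) mRNA matches the coding strand with T→U.

(a) 5'-ACCCAGTAAACCGAGTTTGTCAGAAGCCGTAGG-3'
(b) 5'-CCUACGGCUUCUGACAAACUCGGUUUACUGGGU-3'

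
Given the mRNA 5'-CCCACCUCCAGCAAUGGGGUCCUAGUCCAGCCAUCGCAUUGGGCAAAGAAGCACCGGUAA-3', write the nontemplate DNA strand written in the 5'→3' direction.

The coding DNA strand has the same 5'→3' sequence as the mRNA with U replaced by T.

5′-CCCACCTCCAGCAATGGGGTCCTAGTCCAGCCATCGCATTGGGCAAAGAAGCACCGGTAA-3′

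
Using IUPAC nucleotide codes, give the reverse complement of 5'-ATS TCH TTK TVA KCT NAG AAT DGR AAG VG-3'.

Standard pairs A↔T, G↔C; ambiguity codes pair R↔Y, K↔M, S↔S, D↔H, V↔B, N↔N. Complement (TASAGDAAMABTMGANTCTTAHCYTTCBC), then reverse for 5'→3'.

5'-CBCTTYCHATTCTNAGMTBAMAADGASAT-3'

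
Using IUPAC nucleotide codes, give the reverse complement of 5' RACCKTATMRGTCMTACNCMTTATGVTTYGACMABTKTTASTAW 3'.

5'-WTASTAAMAVTKGTCRAABCATAAKGNGTAKGACYKATAMGGTY-3'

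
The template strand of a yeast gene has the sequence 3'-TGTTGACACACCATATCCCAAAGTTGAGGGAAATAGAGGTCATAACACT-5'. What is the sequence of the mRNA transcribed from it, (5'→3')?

Reading the template 3'→5' as shown, RNA polymerase pairs each base (A→U, T→A, G↔C) to build mRNA 5'→3' directly.

5'-ACAACUGUGUGGUAUAGGGUUUCAACUCCCUUUAUCUCCAGUAUUGUGA-3'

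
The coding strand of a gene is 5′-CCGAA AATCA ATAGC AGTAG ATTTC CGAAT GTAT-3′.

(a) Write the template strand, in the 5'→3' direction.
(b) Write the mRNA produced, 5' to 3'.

(a) The template strand is the reverse complement of the coding strand: complement GGCTTTTAGTTATCGTCATCTAAAGGCTTACATA, then reverse.
(b) mRNA matches the coding strand with T→U.

(a) 5'-ATACATTCGGAAATCTACTGCTATTGATTTTCGG-3'
(b) 5′-CCGAAAAUCAAUAGCAGUAGAUUUCCGAAUGUAU-3′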